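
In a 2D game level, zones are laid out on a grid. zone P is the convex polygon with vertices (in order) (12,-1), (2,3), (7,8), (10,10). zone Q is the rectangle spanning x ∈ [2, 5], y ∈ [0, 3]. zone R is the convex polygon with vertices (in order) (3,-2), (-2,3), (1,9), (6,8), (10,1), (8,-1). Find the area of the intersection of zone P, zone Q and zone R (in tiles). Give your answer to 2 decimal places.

The intersection is the polygon with vertices (5,3), (5,1.8), (2,3).
By the shoelace formula its area is 1.80.

1.80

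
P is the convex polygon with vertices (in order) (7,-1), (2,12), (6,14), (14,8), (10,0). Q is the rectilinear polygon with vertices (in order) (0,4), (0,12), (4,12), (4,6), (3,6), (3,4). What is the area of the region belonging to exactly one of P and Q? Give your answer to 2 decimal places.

117.60

|P| = 98, |Q| = 30, |P∩Q| = 5.2.
|P △ Q| = |P| + |Q| − 2·|P∩Q| = 98 + 30 − 10.4 = 117.60.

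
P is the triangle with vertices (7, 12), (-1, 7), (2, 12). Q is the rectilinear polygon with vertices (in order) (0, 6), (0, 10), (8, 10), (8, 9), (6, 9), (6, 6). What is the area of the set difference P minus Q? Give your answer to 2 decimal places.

8.52

|P| = 12.5, |P∩Q| = 3.9792.
|P ∖ Q| = |P| − |P∩Q| = 12.5 − 3.9792 = 8.52.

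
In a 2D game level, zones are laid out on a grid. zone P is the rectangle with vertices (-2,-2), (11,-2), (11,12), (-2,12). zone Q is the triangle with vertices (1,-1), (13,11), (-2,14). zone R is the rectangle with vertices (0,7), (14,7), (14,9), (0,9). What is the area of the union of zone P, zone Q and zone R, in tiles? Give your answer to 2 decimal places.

By inclusion–exclusion:
Individual areas: |zone P| = 182, |zone Q| = 108, |zone R| = 28.
|zone P∩zone Q| = 96.
|zone P∩zone R|: x∈[0,11], y∈[7,9] → 11·2 = 22.
|zone Q∩zone R| = 20.
|zone P∩zone Q∩zone R| = 20.
|zone P ∪ zone Q ∪ zone R| = 318 − 138 + 20 = 200.00.

200.00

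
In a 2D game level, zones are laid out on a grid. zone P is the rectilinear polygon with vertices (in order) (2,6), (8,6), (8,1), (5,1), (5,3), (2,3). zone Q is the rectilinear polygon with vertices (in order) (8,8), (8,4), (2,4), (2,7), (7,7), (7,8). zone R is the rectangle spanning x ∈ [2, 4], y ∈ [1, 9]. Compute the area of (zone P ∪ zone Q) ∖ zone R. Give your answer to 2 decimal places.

23.00

|zone P ∪ zone Q| = 31.
|(zone P ∪ zone Q) ∩ zone R| = 8.
|(zone P ∪ zone Q) ∖ zone R| = 31 − 8 = 23.00.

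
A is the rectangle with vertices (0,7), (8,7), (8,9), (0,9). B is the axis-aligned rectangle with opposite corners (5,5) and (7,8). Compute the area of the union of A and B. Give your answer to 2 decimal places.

20.00

By inclusion–exclusion:
Individual areas: |A| = 16, |B| = 6.
|A∩B|: x∈[5,7], y∈[7,8] → 2·1 = 2.
|A ∪ B| = 22 − 2 = 20.00.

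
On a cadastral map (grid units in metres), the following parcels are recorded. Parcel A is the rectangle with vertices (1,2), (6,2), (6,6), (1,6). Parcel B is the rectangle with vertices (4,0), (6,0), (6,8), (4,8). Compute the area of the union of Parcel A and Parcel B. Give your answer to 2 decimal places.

By inclusion–exclusion:
Individual areas: |Parcel A| = 20, |Parcel B| = 16.
|Parcel A∩Parcel B|: x∈[4,6], y∈[2,6] → 2·4 = 8.
|Parcel A ∪ Parcel B| = 36 − 8 = 28.00.

28.00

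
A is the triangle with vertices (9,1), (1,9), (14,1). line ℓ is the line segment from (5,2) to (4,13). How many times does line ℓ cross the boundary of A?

2

The segment meets the boundary at (4.563,6.807), (4.7,5.3).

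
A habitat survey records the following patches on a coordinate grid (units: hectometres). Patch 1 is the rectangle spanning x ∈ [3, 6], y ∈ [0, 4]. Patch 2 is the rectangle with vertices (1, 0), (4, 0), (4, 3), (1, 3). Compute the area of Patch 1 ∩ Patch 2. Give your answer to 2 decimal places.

3.00

|Patch 1∩Patch 2|: x∈[3,4], y∈[0,3] → 1·3 = 3.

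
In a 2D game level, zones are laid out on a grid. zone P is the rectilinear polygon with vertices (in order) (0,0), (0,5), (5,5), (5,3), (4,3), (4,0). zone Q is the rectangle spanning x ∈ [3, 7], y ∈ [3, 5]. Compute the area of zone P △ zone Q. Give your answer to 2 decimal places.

22.00

|zone P| = 22, |zone Q| = 8, |zone P∩zone Q| = 4.
|zone P △ zone Q| = |zone P| + |zone Q| − 2·|zone P∩zone Q| = 22 + 8 − 8 = 22.00.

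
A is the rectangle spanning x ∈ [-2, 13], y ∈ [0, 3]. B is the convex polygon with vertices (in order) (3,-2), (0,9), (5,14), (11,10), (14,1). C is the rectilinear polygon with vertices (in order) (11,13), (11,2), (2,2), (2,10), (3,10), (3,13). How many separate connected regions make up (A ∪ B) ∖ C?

2

(A ∪ B) ∖ C splits into 2 disjoint pieces (area 64.1061, area 1.25).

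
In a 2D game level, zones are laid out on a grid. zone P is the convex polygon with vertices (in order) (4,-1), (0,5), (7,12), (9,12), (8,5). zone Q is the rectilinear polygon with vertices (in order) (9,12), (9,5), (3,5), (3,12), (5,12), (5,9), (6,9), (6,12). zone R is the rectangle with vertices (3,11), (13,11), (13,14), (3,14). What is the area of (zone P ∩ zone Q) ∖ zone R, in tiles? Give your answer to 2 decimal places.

26.57

|zone P ∩ zone Q| = 29.
|(zone P ∩ zone Q) ∩ zone R| = 2.4286.
|(zone P ∩ zone Q) ∖ zone R| = 29 − 2.4286 = 26.57.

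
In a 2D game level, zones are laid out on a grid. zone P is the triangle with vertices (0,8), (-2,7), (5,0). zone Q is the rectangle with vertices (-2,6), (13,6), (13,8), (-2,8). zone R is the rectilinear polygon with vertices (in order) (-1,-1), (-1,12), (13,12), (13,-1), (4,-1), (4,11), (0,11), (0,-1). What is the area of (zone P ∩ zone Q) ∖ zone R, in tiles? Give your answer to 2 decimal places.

|zone P ∩ zone Q| = 3.75.
|(zone P ∩ zone Q) ∩ zone R| = 1.75.
|(zone P ∩ zone Q) ∖ zone R| = 3.75 − 1.75 = 2.00.

2.00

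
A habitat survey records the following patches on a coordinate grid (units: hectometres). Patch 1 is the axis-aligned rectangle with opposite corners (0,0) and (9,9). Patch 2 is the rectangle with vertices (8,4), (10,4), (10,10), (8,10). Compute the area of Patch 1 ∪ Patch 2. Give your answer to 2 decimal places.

By inclusion–exclusion:
Individual areas: |Patch 1| = 81, |Patch 2| = 12.
|Patch 1∩Patch 2|: x∈[8,9], y∈[4,9] → 1·5 = 5.
|Patch 1 ∪ Patch 2| = 93 − 5 = 88.00.

88.00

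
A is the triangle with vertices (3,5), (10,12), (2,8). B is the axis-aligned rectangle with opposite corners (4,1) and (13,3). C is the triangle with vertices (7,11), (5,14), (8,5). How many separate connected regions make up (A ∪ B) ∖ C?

(A ∪ B) ∖ C splits into 3 disjoint pieces (area 10.9821, area 1.9835, area 18).

3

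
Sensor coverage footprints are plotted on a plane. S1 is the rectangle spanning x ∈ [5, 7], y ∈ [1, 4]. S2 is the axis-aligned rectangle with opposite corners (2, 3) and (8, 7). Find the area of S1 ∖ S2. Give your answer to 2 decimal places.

4.00

|S1∩S2|: x∈[5,7], y∈[3,4] → 2·1 = 2.
|S1| = 6.
|S1 ∖ S2| = |S1| − |S1∩S2| = 6 − 2 = 4.00.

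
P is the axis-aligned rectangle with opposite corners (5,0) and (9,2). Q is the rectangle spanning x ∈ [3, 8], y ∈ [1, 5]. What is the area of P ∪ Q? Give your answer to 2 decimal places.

By inclusion–exclusion:
Individual areas: |P| = 8, |Q| = 20.
|P∩Q|: x∈[5,8], y∈[1,2] → 3·1 = 3.
|P ∪ Q| = 28 − 3 = 25.00.

25.00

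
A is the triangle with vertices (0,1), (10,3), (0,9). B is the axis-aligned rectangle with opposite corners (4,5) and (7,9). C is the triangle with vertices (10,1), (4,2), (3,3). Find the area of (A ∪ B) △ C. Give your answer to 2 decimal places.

|A ∪ B| = 49.8667.
|(A ∪ B) ∩ C| = 1.1631.
|(A ∪ B) △ C| = 49.8667 + 2.5 − 2.3262 = 50.04.

50.04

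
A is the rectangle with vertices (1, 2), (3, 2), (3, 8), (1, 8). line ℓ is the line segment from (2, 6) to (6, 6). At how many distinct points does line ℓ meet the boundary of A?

The segment meets the boundary at (3,6).

1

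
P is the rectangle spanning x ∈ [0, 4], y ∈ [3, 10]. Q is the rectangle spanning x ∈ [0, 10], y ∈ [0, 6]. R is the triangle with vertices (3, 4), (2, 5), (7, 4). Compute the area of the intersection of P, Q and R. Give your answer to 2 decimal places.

1.10

The intersection is the polygon with vertices (4,4), (3,4), (2,5), (4,4.6).
By the shoelace formula its area is 1.10.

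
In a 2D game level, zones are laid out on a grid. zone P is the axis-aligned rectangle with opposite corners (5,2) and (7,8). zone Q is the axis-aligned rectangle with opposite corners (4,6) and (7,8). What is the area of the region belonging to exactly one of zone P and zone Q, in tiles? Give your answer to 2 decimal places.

|zone P∩zone Q|: x∈[5,7], y∈[6,8] → 2·2 = 4.
|zone P △ zone Q| = |zone P| + |zone Q| − 2·|zone P∩zone Q| = 12 + 6 − 8 = 10.00.

10.00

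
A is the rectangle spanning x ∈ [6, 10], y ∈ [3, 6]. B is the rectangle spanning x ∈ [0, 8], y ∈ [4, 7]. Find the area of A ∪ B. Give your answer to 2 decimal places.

By inclusion–exclusion:
Individual areas: |A| = 12, |B| = 24.
|A∩B|: x∈[6,8], y∈[4,6] → 2·2 = 4.
|A ∪ B| = 36 − 4 = 32.00.

32.00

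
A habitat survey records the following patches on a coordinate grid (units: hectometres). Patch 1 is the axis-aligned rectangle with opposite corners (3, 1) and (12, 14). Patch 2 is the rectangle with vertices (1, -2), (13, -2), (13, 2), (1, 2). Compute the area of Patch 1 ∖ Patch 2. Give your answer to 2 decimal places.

|Patch 1∩Patch 2|: x∈[3,12], y∈[1,2] → 9·1 = 9.
|Patch 1| = 117.
|Patch 1 ∖ Patch 2| = |Patch 1| − |Patch 1∩Patch 2| = 117 − 9 = 108.00.

108.00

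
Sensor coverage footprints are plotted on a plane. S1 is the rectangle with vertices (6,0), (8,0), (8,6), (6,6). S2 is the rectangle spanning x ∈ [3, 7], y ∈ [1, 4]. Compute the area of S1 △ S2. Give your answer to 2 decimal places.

|S1∩S2|: x∈[6,7], y∈[1,4] → 1·3 = 3.
|S1 △ S2| = |S1| + |S2| − 2·|S1∩S2| = 12 + 12 − 6 = 18.00.

18.00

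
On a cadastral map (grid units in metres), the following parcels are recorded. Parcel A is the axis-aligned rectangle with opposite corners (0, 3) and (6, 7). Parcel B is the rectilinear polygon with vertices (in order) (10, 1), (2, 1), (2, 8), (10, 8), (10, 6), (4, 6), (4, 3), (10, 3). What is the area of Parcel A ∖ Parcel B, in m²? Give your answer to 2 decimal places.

14.00

|Parcel A| = 24, |Parcel A∩Parcel B| = 10.
|Parcel A ∖ Parcel B| = |Parcel A| − |Parcel A∩Parcel B| = 24 − 10 = 14.00.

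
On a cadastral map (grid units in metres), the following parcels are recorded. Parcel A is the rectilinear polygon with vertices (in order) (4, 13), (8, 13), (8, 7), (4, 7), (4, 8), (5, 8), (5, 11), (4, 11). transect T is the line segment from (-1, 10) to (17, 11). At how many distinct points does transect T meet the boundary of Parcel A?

2

The segment meets the boundary at (8,10.5), (5,10.333).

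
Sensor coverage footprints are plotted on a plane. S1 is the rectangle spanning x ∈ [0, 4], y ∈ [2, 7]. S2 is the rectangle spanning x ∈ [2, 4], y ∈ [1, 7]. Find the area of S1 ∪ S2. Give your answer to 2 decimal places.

22.00

By inclusion–exclusion:
Individual areas: |S1| = 20, |S2| = 12.
|S1∩S2|: x∈[2,4], y∈[2,7] → 2·5 = 10.
|S1 ∪ S2| = 32 − 10 = 22.00.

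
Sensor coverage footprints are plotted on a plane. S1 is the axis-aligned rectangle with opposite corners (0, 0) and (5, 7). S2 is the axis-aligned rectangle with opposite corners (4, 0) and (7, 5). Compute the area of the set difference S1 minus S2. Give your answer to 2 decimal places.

30.00

|S1∩S2|: x∈[4,5], y∈[0,5] → 1·5 = 5.
|S1| = 35.
|S1 ∖ S2| = |S1| − |S1∩S2| = 35 − 5 = 30.00.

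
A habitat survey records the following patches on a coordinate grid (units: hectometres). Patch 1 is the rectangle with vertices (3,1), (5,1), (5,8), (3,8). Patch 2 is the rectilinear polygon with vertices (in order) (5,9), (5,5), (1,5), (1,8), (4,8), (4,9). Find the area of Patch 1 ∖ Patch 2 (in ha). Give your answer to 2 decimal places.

8.00

|Patch 1| = 14, |Patch 1∩Patch 2| = 6.
|Patch 1 ∖ Patch 2| = |Patch 1| − |Patch 1∩Patch 2| = 14 − 6 = 8.00.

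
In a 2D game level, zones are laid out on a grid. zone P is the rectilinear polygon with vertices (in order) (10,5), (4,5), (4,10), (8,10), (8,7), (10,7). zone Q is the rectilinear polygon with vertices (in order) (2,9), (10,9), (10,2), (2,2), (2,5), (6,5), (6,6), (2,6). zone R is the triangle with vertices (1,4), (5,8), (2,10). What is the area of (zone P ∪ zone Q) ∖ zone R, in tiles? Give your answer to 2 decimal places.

|zone P ∪ zone Q| = 58.
|(zone P ∪ zone Q) ∩ zone R| = 6.25.
|(zone P ∪ zone Q) ∖ zone R| = 58 − 6.25 = 51.75.

51.75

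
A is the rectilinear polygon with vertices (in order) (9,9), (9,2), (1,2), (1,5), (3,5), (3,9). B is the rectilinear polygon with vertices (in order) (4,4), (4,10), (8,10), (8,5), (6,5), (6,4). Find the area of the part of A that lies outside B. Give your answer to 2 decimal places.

30.00

|A| = 48, |A∩B| = 18.
|A ∖ B| = |A| − |A∩B| = 48 − 18 = 30.00.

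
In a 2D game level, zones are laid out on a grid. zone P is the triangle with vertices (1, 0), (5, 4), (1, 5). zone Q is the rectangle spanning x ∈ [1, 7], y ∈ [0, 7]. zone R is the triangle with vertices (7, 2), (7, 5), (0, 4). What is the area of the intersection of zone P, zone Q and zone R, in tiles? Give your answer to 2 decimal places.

3.70

The intersection is the polygon with vertices (3.889,2.889), (1,3.714), (1,4.143), (3.182,4.455), (5,4).
By the shoelace formula its area is 3.70.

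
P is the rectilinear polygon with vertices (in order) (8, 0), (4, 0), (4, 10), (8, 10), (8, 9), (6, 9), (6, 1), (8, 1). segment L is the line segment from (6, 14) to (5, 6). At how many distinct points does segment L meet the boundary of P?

The segment meets the boundary at (5.5,10).

1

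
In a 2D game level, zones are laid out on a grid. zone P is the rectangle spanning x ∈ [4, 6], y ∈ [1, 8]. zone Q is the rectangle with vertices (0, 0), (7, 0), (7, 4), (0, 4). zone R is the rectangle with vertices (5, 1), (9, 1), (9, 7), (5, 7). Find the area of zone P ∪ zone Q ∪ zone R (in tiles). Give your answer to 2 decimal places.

51.00

By inclusion–exclusion:
Individual areas: |zone P| = 14, |zone Q| = 28, |zone R| = 24.
|zone P∩zone Q|: x∈[4,6], y∈[1,4] → 2·3 = 6.
|zone P∩zone R|: x∈[5,6], y∈[1,7] → 1·6 = 6.
|zone Q∩zone R|: x∈[5,7], y∈[1,4] → 2·3 = 6.
|zone P∩zone Q∩zone R| = 3.
|zone P ∪ zone Q ∪ zone R| = 66 − 18 + 3 = 51.00.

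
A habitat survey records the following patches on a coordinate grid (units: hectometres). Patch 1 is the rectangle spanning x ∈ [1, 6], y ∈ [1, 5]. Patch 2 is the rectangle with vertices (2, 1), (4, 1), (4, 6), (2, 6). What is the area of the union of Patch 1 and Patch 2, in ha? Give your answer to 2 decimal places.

By inclusion–exclusion:
Individual areas: |Patch 1| = 20, |Patch 2| = 10.
|Patch 1∩Patch 2|: x∈[2,4], y∈[1,5] → 2·4 = 8.
|Patch 1 ∪ Patch 2| = 30 − 8 = 22.00.

22.00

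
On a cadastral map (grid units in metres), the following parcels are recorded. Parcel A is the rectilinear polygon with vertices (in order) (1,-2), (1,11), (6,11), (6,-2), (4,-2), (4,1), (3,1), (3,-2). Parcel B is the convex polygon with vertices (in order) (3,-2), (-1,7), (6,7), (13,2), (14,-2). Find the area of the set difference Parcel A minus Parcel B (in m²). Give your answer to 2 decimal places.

24.50

|Parcel A| = 62, |Parcel A∩Parcel B| = 37.5.
|Parcel A ∖ Parcel B| = |Parcel A| − |Parcel A∩Parcel B| = 62 − 37.5 = 24.50.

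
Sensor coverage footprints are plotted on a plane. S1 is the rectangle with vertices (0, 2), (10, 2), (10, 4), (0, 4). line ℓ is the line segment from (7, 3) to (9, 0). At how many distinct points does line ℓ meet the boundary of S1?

The segment meets the boundary at (7.667,2).

1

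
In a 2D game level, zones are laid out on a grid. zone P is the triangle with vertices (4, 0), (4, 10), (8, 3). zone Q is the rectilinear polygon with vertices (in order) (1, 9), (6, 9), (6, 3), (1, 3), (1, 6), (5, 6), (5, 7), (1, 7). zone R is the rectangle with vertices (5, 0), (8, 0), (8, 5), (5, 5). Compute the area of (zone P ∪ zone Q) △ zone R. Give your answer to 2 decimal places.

|zone P ∪ zone Q| = 36.7857.
|(zone P ∪ zone Q) ∩ zone R| = 8.2321.
|(zone P ∪ zone Q) △ zone R| = 36.7857 + 15 − 16.4643 = 35.32.

35.32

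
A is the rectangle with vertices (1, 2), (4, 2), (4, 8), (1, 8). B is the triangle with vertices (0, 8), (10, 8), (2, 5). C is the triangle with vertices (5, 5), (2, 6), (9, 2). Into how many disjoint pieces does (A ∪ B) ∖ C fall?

(A ∪ B) ∖ C is a single connected region.

1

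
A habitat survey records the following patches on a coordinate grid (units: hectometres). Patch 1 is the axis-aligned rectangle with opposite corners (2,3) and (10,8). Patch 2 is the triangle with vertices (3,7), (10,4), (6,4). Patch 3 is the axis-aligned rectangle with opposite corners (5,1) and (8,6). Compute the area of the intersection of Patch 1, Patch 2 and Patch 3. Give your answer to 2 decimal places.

3.98

The intersection is the polygon with vertices (6,4), (5,5), (5,6), (5.333,6), (8,4.857), (8,4).
By the shoelace formula its area is 3.98.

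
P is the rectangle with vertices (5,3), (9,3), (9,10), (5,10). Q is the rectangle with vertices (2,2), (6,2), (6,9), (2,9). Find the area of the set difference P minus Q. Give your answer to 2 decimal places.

|P∩Q|: x∈[5,6], y∈[3,9] → 1·6 = 6.
|P| = 28.
|P ∖ Q| = |P| − |P∩Q| = 28 − 6 = 22.00.

22.00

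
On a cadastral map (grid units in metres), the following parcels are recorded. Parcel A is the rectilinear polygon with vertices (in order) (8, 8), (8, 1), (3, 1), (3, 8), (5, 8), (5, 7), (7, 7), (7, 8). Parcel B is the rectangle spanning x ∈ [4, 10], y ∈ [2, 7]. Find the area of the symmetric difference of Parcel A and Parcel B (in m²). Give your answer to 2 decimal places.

|Parcel A| = 33, |Parcel B| = 30, |Parcel A∩Parcel B| = 20.
|Parcel A △ Parcel B| = |Parcel A| + |Parcel B| − 2·|Parcel A∩Parcel B| = 33 + 30 − 40 = 23.00.

23.00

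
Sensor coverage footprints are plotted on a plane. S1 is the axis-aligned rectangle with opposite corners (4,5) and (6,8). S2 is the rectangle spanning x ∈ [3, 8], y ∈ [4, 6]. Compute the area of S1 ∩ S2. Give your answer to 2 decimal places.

2.00

|S1∩S2|: x∈[4,6], y∈[5,6] → 2·1 = 2.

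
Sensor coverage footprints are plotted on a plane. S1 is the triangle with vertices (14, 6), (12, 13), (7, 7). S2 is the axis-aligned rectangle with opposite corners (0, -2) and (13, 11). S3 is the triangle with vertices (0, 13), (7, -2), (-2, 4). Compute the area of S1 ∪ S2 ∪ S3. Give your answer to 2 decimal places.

By inclusion–exclusion:
Individual areas: |S1| = 23.5, |S2| = 169, |S3| = 46.5.
|S1∩S2| = 19.5833.
|S1∩S3| = 0.
|S2∩S3| = 35.2333.
|S1∩S2∩S3| = 0.
|S1 ∪ S2 ∪ S3| = 239 − 54.8167 + 0 = 184.18.

184.18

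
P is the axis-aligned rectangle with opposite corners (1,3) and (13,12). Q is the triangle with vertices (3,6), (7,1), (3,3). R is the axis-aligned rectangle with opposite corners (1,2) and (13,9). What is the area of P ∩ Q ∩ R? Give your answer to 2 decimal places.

The intersection is the polygon with vertices (3,6), (5.4,3), (3,3).
By the shoelace formula its area is 3.60.

3.60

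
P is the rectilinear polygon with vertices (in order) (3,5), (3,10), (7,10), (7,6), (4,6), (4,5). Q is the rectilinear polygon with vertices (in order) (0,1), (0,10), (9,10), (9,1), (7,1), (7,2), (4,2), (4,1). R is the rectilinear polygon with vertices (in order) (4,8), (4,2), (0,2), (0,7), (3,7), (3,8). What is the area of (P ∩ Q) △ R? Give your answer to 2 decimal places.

|P ∩ Q| = 17.
|(P ∩ Q) ∩ R| = 3.
|(P ∩ Q) △ R| = 17 + 21 − 6 = 32.00.

32.00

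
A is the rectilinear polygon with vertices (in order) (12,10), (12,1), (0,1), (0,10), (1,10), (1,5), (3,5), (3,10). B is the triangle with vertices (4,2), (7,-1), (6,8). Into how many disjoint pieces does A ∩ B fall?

1

A ∩ B is a single connected region.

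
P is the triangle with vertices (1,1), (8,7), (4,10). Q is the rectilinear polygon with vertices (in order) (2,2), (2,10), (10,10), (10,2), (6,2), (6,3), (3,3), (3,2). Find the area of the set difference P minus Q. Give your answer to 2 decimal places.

1.13

|P| = 22.5, |P∩Q| = 21.369.
|P ∖ Q| = |P| − |P∩Q| = 22.5 − 21.369 = 1.13.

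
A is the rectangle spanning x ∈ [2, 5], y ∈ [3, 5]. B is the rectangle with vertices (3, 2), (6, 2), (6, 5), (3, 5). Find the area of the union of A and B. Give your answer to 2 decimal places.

11.00

By inclusion–exclusion:
Individual areas: |A| = 6, |B| = 9.
|A∩B|: x∈[3,5], y∈[3,5] → 2·2 = 4.
|A ∪ B| = 15 − 4 = 11.00.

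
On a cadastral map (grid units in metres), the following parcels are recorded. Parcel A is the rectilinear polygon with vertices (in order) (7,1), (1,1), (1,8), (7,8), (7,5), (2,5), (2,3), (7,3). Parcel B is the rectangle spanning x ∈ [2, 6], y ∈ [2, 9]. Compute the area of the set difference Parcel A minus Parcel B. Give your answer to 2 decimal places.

16.00

|Parcel A| = 32, |Parcel A∩Parcel B| = 16.
|Parcel A ∖ Parcel B| = |Parcel A| − |Parcel A∩Parcel B| = 32 − 16 = 16.00.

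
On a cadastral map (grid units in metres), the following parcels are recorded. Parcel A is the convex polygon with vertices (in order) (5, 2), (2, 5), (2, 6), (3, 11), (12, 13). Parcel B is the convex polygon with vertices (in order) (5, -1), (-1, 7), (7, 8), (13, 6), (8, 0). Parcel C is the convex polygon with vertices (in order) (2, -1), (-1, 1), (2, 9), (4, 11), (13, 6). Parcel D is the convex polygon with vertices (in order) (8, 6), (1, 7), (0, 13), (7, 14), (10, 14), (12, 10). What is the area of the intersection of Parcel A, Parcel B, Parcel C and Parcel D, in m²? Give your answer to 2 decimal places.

7.67

The intersection is the polygon with vertices (2.282,7.41), (7,8), (8.5,7.5), (7.583,6.059), (2.167,6.833).
By the shoelace formula its area is 7.67.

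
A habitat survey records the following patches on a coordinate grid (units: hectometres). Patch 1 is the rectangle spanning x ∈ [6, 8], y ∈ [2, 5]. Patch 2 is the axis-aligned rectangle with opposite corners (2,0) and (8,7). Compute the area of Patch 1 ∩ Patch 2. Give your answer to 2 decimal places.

|Patch 1∩Patch 2|: x∈[6,8], y∈[2,5] → 2·3 = 6.

6.00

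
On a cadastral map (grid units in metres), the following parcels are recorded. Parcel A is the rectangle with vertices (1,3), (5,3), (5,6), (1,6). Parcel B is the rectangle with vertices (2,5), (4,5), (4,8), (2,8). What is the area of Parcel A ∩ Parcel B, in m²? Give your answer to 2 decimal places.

2.00

|Parcel A∩Parcel B|: x∈[2,4], y∈[5,6] → 2·1 = 2.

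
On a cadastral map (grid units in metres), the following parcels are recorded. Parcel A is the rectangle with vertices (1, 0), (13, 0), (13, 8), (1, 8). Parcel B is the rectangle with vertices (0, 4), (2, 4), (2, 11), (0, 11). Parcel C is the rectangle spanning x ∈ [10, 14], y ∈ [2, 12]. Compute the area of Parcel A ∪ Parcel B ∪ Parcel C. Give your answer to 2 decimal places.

By inclusion–exclusion:
Individual areas: |Parcel A| = 96, |Parcel B| = 14, |Parcel C| = 40.
|Parcel A∩Parcel B|: x∈[1,2], y∈[4,8] → 1·4 = 4.
|Parcel A∩Parcel C|: x∈[10,13], y∈[2,8] → 3·6 = 18.
|Parcel B∩Parcel C| = 0 (no overlap).
|Parcel A∩Parcel B∩Parcel C| = 0.
|Parcel A ∪ Parcel B ∪ Parcel C| = 150 − 22 + 0 = 128.00.

128.00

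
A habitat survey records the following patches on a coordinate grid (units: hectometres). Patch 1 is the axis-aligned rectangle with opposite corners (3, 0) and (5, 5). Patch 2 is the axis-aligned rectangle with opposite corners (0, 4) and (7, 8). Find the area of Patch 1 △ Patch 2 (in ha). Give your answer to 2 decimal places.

34.00

|Patch 1∩Patch 2|: x∈[3,5], y∈[4,5] → 2·1 = 2.
|Patch 1 △ Patch 2| = |Patch 1| + |Patch 2| − 2·|Patch 1∩Patch 2| = 10 + 28 − 4 = 34.00.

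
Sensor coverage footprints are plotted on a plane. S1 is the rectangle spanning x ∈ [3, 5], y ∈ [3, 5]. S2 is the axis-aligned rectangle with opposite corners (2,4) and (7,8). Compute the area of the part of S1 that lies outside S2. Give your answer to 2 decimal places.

|S1∩S2|: x∈[3,5], y∈[4,5] → 2·1 = 2.
|S1| = 4.
|S1 ∖ S2| = |S1| − |S1∩S2| = 4 − 2 = 2.00.

2.00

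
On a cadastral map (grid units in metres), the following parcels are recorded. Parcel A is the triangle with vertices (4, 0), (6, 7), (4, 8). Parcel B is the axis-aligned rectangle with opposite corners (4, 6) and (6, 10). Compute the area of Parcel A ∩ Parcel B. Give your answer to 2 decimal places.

2.86

The intersection is the polygon with vertices (5.714,6), (4,6), (4,8), (6,7).
By the shoelace formula its area is 2.86.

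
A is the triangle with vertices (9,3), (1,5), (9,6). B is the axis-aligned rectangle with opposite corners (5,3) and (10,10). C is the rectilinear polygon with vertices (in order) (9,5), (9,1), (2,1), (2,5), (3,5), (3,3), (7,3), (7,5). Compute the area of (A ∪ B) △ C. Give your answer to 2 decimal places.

49.25

|A ∪ B| = 38.
|(A ∪ B) ∩ C| = 4.375.
|(A ∪ B) △ C| = 38 + 20 − 8.75 = 49.25.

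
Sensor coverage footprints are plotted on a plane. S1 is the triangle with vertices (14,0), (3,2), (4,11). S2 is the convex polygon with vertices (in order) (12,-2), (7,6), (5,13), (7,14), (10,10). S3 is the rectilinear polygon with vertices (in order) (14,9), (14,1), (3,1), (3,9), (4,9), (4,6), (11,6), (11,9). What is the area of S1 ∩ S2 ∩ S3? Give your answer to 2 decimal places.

The intersection is the polygon with vertices (7,6), (8.546,6), (11.143,3.143), (11.5,1), (10.125,1).
By the shoelace formula its area is 9.57.

9.57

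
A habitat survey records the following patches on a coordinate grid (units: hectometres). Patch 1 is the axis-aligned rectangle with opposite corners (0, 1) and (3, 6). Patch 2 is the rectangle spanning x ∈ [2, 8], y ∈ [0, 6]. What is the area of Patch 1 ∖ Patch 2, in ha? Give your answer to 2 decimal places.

10.00

|Patch 1∩Patch 2|: x∈[2,3], y∈[1,6] → 1·5 = 5.
|Patch 1| = 15.
|Patch 1 ∖ Patch 2| = |Patch 1| − |Patch 1∩Patch 2| = 15 − 5 = 10.00.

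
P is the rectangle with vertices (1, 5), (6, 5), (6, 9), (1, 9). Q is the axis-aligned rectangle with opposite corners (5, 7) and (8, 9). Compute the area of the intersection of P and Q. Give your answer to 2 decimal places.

|P∩Q|: x∈[5,6], y∈[7,9] → 1·2 = 2.

2.00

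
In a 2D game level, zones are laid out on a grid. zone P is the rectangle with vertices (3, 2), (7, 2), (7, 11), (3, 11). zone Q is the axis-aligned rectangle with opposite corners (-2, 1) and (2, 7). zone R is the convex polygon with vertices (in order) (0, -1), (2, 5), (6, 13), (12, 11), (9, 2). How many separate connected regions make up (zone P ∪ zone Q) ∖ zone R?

2

(zone P ∪ zone Q) ∖ zone R splits into 2 disjoint pieces (area 4, area 21.3333).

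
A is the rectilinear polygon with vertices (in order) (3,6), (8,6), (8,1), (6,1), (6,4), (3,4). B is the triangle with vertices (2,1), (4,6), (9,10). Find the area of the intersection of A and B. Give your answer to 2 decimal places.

The intersection is the polygon with vertices (5.889,6), (4.333,4), (3.2,4), (4,6).
By the shoelace formula its area is 3.02.

3.02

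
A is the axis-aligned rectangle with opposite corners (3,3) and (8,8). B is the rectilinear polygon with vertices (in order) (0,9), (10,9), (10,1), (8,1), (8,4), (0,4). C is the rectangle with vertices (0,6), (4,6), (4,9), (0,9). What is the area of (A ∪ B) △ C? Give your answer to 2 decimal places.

49.00

|A ∪ B| = 61.
|(A ∪ B) ∩ C| = 12.
|(A ∪ B) △ C| = 61 + 12 − 24 = 49.00.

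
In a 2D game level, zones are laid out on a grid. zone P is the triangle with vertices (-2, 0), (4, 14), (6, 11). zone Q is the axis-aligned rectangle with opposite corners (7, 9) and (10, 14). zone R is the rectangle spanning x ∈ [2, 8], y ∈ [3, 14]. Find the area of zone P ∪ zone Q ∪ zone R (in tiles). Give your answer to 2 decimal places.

By inclusion–exclusion:
Individual areas: |zone P| = 23, |zone Q| = 15, |zone R| = 66.
|zone P∩zone Q| = 0.
|zone P∩zone R| = 15.3333.
|zone Q∩zone R|: x∈[7,8], y∈[9,14] → 1·5 = 5.
|zone P∩zone Q∩zone R| = 0.
|zone P ∪ zone Q ∪ zone R| = 104 − 20.3333 + 0 = 83.67.

83.67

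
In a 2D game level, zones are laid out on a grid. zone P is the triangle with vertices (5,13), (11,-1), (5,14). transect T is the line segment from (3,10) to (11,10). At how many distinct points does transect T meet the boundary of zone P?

2

The segment meets the boundary at (6.6,10), (6.286,10).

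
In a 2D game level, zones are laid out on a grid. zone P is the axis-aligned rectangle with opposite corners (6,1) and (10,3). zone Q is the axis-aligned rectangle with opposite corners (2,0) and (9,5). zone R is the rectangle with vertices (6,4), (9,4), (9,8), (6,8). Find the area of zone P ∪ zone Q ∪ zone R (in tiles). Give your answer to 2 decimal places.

46.00

By inclusion–exclusion:
Individual areas: |zone P| = 8, |zone Q| = 35, |zone R| = 12.
|zone P∩zone Q|: x∈[6,9], y∈[1,3] → 3·2 = 6.
|zone P∩zone R| = 0 (no overlap).
|zone Q∩zone R|: x∈[6,9], y∈[4,5] → 3·1 = 3.
|zone P∩zone Q∩zone R| = 0.
|zone P ∪ zone Q ∪ zone R| = 55 − 9 + 0 = 46.00.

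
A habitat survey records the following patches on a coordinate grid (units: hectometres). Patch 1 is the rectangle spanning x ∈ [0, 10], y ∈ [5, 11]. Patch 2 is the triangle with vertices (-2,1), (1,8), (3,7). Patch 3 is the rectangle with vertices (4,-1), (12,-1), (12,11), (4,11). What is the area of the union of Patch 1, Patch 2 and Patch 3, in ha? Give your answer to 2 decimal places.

123.33

By inclusion–exclusion:
Individual areas: |Patch 1| = 60, |Patch 2| = 8.5, |Patch 3| = 96.
|Patch 1∩Patch 2| = 5.1667.
|Patch 1∩Patch 3|: x∈[4,10], y∈[5,11] → 6·6 = 36.
|Patch 2∩Patch 3| = 0.
|Patch 1∩Patch 2∩Patch 3| = 0.
|Patch 1 ∪ Patch 2 ∪ Patch 3| = 164.5 − 41.1667 + 0 = 123.33.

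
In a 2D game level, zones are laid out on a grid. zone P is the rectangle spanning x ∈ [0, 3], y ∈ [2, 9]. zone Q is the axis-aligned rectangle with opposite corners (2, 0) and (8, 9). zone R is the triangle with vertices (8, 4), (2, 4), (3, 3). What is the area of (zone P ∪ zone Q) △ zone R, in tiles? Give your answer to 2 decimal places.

|zone P ∪ zone Q| = 68.
|(zone P ∪ zone Q) ∩ zone R| = 3.
|(zone P ∪ zone Q) △ zone R| = 68 + 3 − 6 = 65.00.

65.00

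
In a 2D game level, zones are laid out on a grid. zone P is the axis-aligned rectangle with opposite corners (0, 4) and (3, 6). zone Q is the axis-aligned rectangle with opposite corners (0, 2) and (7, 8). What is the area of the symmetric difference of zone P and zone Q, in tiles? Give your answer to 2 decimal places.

|zone P∩zone Q|: x∈[0,3], y∈[4,6] → 3·2 = 6.
|zone P △ zone Q| = |zone P| + |zone Q| − 2·|zone P∩zone Q| = 6 + 42 − 12 = 36.00.

36.00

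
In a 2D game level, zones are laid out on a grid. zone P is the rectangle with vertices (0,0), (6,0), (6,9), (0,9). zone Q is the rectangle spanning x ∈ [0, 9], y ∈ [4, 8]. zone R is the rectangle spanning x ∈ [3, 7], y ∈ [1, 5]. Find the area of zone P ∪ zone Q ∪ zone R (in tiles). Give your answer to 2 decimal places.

69.00

By inclusion–exclusion:
Individual areas: |zone P| = 54, |zone Q| = 36, |zone R| = 16.
|zone P∩zone Q|: x∈[0,6], y∈[4,8] → 6·4 = 24.
|zone P∩zone R|: x∈[3,6], y∈[1,5] → 3·4 = 12.
|zone Q∩zone R|: x∈[3,7], y∈[4,5] → 4·1 = 4.
|zone P∩zone Q∩zone R| = 3.
|zone P ∪ zone Q ∪ zone R| = 106 − 40 + 3 = 69.00.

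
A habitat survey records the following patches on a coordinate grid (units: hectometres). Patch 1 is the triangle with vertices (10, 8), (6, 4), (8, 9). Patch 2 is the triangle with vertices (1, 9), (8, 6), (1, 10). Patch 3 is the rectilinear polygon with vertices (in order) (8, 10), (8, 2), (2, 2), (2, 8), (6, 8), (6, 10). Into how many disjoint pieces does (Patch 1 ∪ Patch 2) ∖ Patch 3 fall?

(Patch 1 ∪ Patch 2) ∖ Patch 3 splits into 2 disjoint pieces (area 2.3333, area 3).

2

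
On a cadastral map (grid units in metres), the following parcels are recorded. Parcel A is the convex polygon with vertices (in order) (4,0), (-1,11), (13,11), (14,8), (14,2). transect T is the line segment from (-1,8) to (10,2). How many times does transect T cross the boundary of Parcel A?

1

The segment meets the boundary at (0.813,7.011).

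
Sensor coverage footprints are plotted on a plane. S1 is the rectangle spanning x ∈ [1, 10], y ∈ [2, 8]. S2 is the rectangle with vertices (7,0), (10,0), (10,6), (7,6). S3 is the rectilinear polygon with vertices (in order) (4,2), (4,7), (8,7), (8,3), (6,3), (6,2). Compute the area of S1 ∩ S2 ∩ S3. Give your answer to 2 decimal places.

The intersection is the polygon with vertices (7,6), (8,6), (8,3), (7,3).
By the shoelace formula its area is 3.00.

3.00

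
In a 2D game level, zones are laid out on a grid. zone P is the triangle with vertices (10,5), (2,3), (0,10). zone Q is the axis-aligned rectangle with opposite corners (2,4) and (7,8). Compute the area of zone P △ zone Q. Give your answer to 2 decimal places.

14.75

|zone P| = 30, |zone Q| = 20, |zone P∩zone Q| = 17.625.
|zone P △ zone Q| = |zone P| + |zone Q| − 2·|zone P∩zone Q| = 30 + 20 − 35.25 = 14.75.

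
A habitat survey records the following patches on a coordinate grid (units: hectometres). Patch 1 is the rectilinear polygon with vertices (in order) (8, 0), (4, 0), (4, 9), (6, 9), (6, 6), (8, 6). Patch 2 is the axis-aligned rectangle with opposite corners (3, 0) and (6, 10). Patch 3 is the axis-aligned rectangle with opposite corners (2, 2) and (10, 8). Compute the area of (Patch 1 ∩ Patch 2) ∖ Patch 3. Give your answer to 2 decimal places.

6.00

|Patch 1 ∩ Patch 2| = 18.
|(Patch 1 ∩ Patch 2) ∩ Patch 3| = 12.
|(Patch 1 ∩ Patch 2) ∖ Patch 3| = 18 − 12 = 6.00.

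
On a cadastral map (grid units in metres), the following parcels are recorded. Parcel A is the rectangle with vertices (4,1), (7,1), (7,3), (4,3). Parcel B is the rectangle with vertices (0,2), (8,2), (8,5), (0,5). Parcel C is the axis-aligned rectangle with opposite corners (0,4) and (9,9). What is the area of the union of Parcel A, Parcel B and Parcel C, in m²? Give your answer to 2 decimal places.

By inclusion–exclusion:
Individual areas: |Parcel A| = 6, |Parcel B| = 24, |Parcel C| = 45.
|Parcel A∩Parcel B|: x∈[4,7], y∈[2,3] → 3·1 = 3.
|Parcel A∩Parcel C| = 0 (no overlap).
|Parcel B∩Parcel C|: x∈[0,8], y∈[4,5] → 8·1 = 8.
|Parcel A∩Parcel B∩Parcel C| = 0.
|Parcel A ∪ Parcel B ∪ Parcel C| = 75 − 11 + 0 = 64.00.

64.00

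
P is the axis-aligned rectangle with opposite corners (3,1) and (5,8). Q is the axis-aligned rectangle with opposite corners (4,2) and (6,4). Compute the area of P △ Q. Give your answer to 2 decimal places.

14.00

|P∩Q|: x∈[4,5], y∈[2,4] → 1·2 = 2.
|P △ Q| = |P| + |Q| − 2·|P∩Q| = 14 + 4 − 4 = 14.00.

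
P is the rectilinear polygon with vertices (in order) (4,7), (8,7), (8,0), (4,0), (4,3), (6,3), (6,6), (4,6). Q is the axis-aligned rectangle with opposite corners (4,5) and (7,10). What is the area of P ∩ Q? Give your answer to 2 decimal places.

The intersection is the polygon with vertices (7,7), (7,5), (6,5), (6,6), (4,6), (4,7).
By the shoelace formula its area is 4.00.

4.00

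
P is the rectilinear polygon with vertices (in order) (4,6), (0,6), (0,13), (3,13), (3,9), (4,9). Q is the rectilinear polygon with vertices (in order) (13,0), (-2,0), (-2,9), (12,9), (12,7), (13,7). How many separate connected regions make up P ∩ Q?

P ∩ Q is a single connected region.

1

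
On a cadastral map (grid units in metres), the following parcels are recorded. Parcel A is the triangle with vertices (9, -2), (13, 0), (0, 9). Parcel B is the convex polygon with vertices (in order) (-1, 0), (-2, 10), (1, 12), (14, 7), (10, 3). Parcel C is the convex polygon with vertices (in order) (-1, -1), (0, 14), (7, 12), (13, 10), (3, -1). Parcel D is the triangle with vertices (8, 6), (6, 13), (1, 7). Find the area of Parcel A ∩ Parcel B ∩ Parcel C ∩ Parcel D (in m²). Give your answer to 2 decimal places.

The intersection is the polygon with vertices (1.321,7.385), (1.691,7.829), (3.38,6.66), (1.721,6.897).
By the shoelace formula its area is 0.95.

0.95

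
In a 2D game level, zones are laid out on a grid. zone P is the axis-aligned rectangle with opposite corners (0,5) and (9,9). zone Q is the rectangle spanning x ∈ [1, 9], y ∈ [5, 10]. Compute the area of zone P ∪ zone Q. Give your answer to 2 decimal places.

By inclusion–exclusion:
Individual areas: |zone P| = 36, |zone Q| = 40.
|zone P∩zone Q|: x∈[1,9], y∈[5,9] → 8·4 = 32.
|zone P ∪ zone Q| = 76 − 32 = 44.00.

44.00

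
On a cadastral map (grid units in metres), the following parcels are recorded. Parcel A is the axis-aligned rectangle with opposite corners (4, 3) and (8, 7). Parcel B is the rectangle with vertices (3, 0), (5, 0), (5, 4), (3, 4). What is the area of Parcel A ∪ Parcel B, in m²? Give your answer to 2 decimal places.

23.00

By inclusion–exclusion:
Individual areas: |Parcel A| = 16, |Parcel B| = 8.
|Parcel A∩Parcel B|: x∈[4,5], y∈[3,4] → 1·1 = 1.
|Parcel A ∪ Parcel B| = 24 − 1 = 23.00.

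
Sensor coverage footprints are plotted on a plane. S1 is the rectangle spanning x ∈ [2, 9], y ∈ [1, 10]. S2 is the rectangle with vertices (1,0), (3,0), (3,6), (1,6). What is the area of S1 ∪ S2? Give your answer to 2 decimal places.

By inclusion–exclusion:
Individual areas: |S1| = 63, |S2| = 12.
|S1∩S2|: x∈[2,3], y∈[1,6] → 1·5 = 5.
|S1 ∪ S2| = 75 − 5 = 70.00.

70.00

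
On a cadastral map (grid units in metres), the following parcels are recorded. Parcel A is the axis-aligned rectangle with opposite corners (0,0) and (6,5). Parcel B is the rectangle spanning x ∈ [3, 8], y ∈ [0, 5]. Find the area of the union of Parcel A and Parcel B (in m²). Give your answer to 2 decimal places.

By inclusion–exclusion:
Individual areas: |Parcel A| = 30, |Parcel B| = 25.
|Parcel A∩Parcel B|: x∈[3,6], y∈[0,5] → 3·5 = 15.
|Parcel A ∪ Parcel B| = 55 − 15 = 40.00.

40.00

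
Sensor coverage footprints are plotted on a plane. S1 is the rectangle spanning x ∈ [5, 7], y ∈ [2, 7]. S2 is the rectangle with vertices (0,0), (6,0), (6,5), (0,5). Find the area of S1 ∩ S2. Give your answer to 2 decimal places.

3.00

|S1∩S2|: x∈[5,6], y∈[2,5] → 1·3 = 3.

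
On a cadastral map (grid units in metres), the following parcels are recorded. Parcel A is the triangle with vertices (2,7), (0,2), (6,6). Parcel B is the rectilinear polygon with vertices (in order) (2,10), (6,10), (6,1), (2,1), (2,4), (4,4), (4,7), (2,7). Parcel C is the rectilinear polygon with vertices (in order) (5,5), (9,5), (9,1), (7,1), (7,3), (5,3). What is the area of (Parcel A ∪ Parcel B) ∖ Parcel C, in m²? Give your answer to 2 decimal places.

36.83

|Parcel A ∪ Parcel B| = 38.8333.
|(Parcel A ∪ Parcel B) ∩ Parcel C| = 2.
|(Parcel A ∪ Parcel B) ∖ Parcel C| = 38.8333 − 2 = 36.83.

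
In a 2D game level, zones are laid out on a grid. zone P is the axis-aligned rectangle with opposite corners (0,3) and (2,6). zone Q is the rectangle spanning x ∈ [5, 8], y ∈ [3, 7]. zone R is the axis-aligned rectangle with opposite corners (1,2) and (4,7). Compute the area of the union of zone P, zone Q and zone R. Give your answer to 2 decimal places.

30.00

By inclusion–exclusion:
Individual areas: |zone P| = 6, |zone Q| = 12, |zone R| = 15.
|zone P∩zone Q| = 0 (no overlap).
|zone P∩zone R|: x∈[1,2], y∈[3,6] → 1·3 = 3.
|zone Q∩zone R| = 0 (no overlap).
|zone P∩zone Q∩zone R| = 0.
|zone P ∪ zone Q ∪ zone R| = 33 − 3 + 0 = 30.00.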